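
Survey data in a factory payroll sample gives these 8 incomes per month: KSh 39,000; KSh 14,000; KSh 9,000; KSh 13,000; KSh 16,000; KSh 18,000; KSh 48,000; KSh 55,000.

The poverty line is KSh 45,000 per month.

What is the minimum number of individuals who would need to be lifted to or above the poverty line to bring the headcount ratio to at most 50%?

2

Currently q = 6 of N = 8 are below the line (H = 0.750).
A headcount ratio of at most 50% allows at most ⌊0.50 × 8⌋ = 4 poor individuals.
So at least 6 − 4 = 2 must be lifted.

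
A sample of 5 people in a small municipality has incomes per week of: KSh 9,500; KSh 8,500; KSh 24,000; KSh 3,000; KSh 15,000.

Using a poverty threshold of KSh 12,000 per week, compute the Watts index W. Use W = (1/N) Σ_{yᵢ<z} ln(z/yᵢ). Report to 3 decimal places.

0.393

Poor units: KSh 3,000, KSh 8,500, KSh 9,500 (q = 3 of N = 5).
Log gaps: ln(12000/3000) = 1.3863; ln(12000/8500) = 0.3448; ln(12000/9500) = 0.2336.
W = 1.964750 / 5 = 0.393.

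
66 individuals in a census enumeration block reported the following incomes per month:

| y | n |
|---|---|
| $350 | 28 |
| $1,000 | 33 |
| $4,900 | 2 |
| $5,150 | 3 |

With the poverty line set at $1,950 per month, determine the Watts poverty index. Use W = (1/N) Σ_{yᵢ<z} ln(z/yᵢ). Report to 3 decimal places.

Poor units: 28×$350, 33×$1,000 (q = 61 of N = 66).
Log shortfalls: ln(1950/350) = 1.7177 (×28); ln(1950/1000) = 0.6678 (×33).
W = 70.132611 / 66 = 1.063.

1.063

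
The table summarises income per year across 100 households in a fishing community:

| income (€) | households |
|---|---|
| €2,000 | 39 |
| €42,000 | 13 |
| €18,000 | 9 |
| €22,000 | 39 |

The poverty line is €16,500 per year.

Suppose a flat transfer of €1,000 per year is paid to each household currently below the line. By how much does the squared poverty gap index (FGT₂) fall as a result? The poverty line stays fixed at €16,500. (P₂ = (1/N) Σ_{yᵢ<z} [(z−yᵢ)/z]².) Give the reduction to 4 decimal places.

0.0401

Before: below the line — 39×€2,000; squared poverty gap index (FGT₂) = 0.301185.
After the €1,000 transfer: below the line — 39×€3,000; squared poverty gap index (FGT₂) = 0.261074.
Reduction = 0.301185 − 0.261074 = 0.0401.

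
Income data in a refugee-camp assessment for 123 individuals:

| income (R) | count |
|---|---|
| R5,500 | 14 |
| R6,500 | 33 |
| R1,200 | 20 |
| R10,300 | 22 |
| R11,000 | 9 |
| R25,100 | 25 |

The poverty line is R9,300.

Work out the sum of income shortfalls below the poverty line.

Poor units: 20×R1,200, 14×R5,500, 33×R6,500 (q = 67 of N = 123).
Individual gaps: 20×(9300−1200) = 162000; 14×(9300−5500) = 53200; 33×(9300−6500) = 92400.
Aggregate gap = R307,600.

R307,600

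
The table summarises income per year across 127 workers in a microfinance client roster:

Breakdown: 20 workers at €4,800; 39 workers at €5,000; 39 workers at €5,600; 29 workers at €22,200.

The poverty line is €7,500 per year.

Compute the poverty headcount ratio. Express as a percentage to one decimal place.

77.2%

98 of the 127 workers have income below €7,500.
H = 98/127 = 77.2%.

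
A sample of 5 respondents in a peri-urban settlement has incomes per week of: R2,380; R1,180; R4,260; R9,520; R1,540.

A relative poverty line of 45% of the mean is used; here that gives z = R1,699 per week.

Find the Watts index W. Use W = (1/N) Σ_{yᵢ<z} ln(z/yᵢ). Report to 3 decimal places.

0.093

Below z: R1,180, R1,540 (q = 2 of N = 5).
ln(z/y) terms: ln(1699/1180) = 0.3645; ln(1699/1540) = 0.0983.
W = 0.462783 / 5 = 0.093.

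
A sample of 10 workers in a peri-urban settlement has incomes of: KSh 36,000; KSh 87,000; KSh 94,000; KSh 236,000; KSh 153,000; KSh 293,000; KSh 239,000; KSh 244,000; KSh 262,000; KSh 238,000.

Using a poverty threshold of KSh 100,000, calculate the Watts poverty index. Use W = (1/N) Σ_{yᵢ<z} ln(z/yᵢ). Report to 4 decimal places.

0.1223

Poor units: KSh 36,000, KSh 87,000, KSh 94,000 (q = 3 of N = 10).
Log gaps: ln(100000/36000) = 1.0217; ln(100000/87000) = 0.1393; ln(100000/94000) = 0.0619.
W = 1.222789 / 10 = 0.1223.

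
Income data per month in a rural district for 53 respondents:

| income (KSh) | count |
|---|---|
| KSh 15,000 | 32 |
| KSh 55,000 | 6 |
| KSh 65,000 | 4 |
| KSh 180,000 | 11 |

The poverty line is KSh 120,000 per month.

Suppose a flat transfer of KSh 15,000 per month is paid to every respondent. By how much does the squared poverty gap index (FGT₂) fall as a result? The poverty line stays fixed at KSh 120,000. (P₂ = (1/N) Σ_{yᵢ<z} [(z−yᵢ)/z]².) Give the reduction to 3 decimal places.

Before: below the line — 32×KSh 15,000, 6×KSh 55,000, 4×KSh 65,000; squared poverty gap index (FGT₂) = 0.51133.
After the KSh 15,000 transfer: below the line — 32×KSh 30,000, 6×KSh 70,000, 4×KSh 80,000; squared poverty gap index (FGT₂) = 0.36766.
Reduction = 0.51133 − 0.36766 = 0.144.

0.144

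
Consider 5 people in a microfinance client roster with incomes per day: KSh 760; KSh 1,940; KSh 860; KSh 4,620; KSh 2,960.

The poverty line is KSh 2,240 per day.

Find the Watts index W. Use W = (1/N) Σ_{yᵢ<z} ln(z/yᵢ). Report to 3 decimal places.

Below z: KSh 760, KSh 860, KSh 1,940 (q = 3 of N = 5).
ln(z/y) terms: ln(2240/760) = 1.0809; ln(2240/860) = 0.9573; ln(2240/1940) = 0.1438.
W = 2.181999 / 5 = 0.436.

0.436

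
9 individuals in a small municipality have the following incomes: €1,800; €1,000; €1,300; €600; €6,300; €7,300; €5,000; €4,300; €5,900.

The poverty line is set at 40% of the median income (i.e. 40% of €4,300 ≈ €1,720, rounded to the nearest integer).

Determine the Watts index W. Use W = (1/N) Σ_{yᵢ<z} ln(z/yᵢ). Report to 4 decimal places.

0.2084

Incomes under z: €600, €1,000, €1,300 (q = 3 of N = 9).
Log gaps: ln(1720/600) = 1.0531; ln(1720/1000) = 0.5423; ln(1720/1300) = 0.2800.
W = 1.875434 / 9 = 0.2084.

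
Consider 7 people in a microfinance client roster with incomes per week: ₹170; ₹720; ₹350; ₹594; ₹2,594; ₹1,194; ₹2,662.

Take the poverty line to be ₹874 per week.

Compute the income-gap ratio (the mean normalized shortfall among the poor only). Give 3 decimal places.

0.475

Poor units: ₹170, ₹350, ₹594, ₹720 (q = 4 of N = 7).
Shortfall ratios (z−y)/z: 0.8055, 0.5995, 0.3204, 0.1762; sum = 1.901602.
I averages over the q = 4 poor units only: 1.901602 / 4 = 0.475.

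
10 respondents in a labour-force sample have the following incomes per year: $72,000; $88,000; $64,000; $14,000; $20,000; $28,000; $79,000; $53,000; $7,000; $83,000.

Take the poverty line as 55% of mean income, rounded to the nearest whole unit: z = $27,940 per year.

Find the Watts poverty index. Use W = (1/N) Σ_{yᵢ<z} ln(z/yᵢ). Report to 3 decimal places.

Incomes under z: $7,000, $14,000, $20,000 (q = 3 of N = 10).
Log gaps: ln(27940/7000) = 1.3841; ln(27940/14000) = 0.6910; ln(27940/20000) = 0.3343.
W = 2.409478 / 10 = 0.241.

0.241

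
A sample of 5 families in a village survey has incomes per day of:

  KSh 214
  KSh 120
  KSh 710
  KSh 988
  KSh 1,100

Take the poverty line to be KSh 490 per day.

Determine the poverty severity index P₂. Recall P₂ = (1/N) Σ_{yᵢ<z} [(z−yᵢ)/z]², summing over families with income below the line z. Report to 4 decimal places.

0.1775

Poor units: KSh 120, KSh 214 (q = 2 of N = 5).
Shortfall ratios: (490−120)/490 = 0.7551; (490−214)/490 = 0.5633.
Squared: 0.5702; 0.3173.
Sum = 0.887447; P₂ = 0.887447 / 5 = 0.1775.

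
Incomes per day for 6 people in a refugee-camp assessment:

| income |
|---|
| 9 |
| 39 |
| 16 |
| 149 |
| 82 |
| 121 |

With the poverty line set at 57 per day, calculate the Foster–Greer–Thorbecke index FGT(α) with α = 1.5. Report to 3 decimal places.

Incomes under z: 9, 16, 39 (q = 3 of N = 6).
Gap ratios (z−y)/z: (57−9)/57 = 0.8421; (57−16)/57 = 0.7193; (57−39)/57 = 0.3158.
Raised to α = 1.5: 0.77277; 0.61005; 0.17746.
Sum = 1.560274; FGT(1.5) = 1.560274 / 6 = 0.260.

0.260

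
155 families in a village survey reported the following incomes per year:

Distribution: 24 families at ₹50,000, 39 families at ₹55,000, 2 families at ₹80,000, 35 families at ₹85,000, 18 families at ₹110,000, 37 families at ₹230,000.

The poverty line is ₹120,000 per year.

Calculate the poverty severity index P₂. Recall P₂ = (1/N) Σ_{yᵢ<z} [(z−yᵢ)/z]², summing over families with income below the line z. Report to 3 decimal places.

Below the line: 24×₹50,000, 39×₹55,000, 2×₹80,000, 35×₹85,000, 18×₹110,000 (q = 118 of N = 155).
Normalized shortfalls: (120000−50000)/120000 = 0.5833 (×24); (120000−55000)/120000 = 0.5417 (×39); (120000−80000)/120000 = 0.3333 (×2); (120000−85000)/120000 = 0.2917 (×35); (120000−110000)/120000 = 0.0833 (×18).
Squared: 0.3403 (×24); 0.2934 (×39); 0.1111 (×2); 0.0851 (×35); 0.0069 (×18).
Sum = 22.934028; P₂ = 22.934028 / 155 = 0.148.

0.148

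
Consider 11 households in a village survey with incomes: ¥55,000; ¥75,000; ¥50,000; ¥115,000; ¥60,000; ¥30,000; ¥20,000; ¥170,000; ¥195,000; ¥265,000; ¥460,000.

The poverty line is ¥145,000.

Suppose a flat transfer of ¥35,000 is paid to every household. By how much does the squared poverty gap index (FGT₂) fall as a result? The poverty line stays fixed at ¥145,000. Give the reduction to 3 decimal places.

Before: below the line — ¥20,000, ¥30,000, ¥50,000, ¥55,000, ¥60,000, ¥75,000, ¥115,000; squared poverty gap index (FGT₂) = 0.25511.
After the ¥35,000 transfer: below the line — ¥55,000, ¥65,000, ¥85,000, ¥90,000, ¥95,000, ¥110,000; squared poverty gap index (FGT₂) = 0.10745.
Reduction = 0.25511 − 0.10745 = 0.148.

0.148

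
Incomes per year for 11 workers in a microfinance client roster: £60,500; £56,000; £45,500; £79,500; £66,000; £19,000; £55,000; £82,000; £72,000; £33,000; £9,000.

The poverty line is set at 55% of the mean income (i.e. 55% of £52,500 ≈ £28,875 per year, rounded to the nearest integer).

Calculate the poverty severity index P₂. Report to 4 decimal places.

Below z: £9,000, £19,000 (q = 2 of N = 11).
Normalized shortfalls: (28875−9000)/28875 = 0.6883; (28875−19000)/28875 = 0.3420.
Squared: 0.4738; 0.1170.
Sum = 0.590731; P₂ = 0.590731 / 11 = 0.0537.

0.0537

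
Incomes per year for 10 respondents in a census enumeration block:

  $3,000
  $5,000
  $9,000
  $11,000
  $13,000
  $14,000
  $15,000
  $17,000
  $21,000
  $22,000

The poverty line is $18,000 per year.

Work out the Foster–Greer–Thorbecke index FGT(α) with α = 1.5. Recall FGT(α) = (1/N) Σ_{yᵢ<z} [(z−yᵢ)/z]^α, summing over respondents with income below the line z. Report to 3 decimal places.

Incomes under z: $3,000, $5,000, $9,000, $11,000, $13,000, $14,000, $15,000, $17,000 (q = 8 of N = 10).
Relative gaps: (18000−3000)/18000 = 0.8333; (18000−5000)/18000 = 0.7222; (18000−9000)/18000 = 0.5000; (18000−11000)/18000 = 0.3889; (18000−13000)/18000 = 0.2778; (18000−14000)/18000 = 0.2222; (18000−15000)/18000 = 0.1667; (18000−17000)/18000 = 0.0556.
Raised to α = 1.5: 0.76073; 0.61377; 0.35355; 0.24251; 0.14640; 0.10476; 0.06804; 0.01309.
Sum = 2.302859; FGT(1.5) = 2.302859 / 10 = 0.230.

0.230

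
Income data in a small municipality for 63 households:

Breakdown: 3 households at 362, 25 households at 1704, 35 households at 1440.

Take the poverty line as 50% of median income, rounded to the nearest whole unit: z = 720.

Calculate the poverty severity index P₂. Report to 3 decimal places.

0.012

Poor units: 3×362 (q = 3 of N = 63).
Relative gaps: (720−362)/720 = 0.4972 (×3).
Squared: 0.2472 (×3).
Sum = 0.741690; P₂ = 0.741690 / 63 = 0.012.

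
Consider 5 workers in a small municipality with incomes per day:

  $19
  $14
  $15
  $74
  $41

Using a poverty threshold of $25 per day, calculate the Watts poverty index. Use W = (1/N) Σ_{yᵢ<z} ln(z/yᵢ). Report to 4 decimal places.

Incomes under z: $14, $15, $19 (q = 3 of N = 5).
Log shortfalls: ln(25/14) = 0.5798; ln(25/15) = 0.5108; ln(25/19) = 0.2744.
W = 1.365081 / 5 = 0.2730.

0.2730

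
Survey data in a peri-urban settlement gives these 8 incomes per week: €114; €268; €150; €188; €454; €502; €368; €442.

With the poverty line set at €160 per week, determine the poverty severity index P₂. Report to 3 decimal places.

Incomes under z: €114, €150 (q = 2 of N = 8).
Normalized shortfalls: (160−114)/160 = 0.2875; (160−150)/160 = 0.0625.
Squared: 0.0827; 0.0039.
Sum = 0.086562; P₂ = 0.086562 / 8 = 0.011.

0.011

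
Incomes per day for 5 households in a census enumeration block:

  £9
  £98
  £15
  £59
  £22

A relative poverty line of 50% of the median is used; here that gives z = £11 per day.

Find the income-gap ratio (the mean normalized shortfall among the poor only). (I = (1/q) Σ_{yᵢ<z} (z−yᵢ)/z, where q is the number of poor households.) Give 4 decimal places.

0.1818

Below z: £9 (q = 1 of N = 5).
Shortfall ratios (z−y)/z: 0.1818; sum = 0.181818.
The income-gap ratio divides by q (the poor only): 0.181818 / 1 = 0.1818.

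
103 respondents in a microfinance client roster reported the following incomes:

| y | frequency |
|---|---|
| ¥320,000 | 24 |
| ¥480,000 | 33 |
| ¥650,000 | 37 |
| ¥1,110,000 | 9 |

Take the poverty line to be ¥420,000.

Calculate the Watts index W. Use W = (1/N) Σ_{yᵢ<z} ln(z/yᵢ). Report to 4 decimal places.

Poor units: 24×¥320,000 (q = 24 of N = 103).
Log shortfalls: ln(420000/320000) = 0.2719 (×24).
W = 6.526409 / 103 = 0.0634.

0.0634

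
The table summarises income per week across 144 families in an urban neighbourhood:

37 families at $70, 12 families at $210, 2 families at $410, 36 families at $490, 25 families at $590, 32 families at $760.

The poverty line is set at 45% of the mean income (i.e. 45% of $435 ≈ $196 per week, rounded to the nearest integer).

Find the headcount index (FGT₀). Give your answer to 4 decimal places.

37 of the 144 families have income below $196.
H = 37/144 = 0.2569.

0.2569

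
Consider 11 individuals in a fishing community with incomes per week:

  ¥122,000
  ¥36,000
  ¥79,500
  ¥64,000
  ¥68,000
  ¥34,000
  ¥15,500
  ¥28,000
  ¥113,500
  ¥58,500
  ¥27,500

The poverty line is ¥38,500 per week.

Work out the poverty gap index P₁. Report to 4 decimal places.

0.1216

Below z: ¥15,500, ¥27,500, ¥28,000, ¥34,000, ¥36,000 (q = 5 of N = 11).
Gap ratios (z−y)/z: (38500−15500)/38500 = 0.5974; (38500−27500)/38500 = 0.2857; (38500−28000)/38500 = 0.2727; (38500−34000)/38500 = 0.1169; (38500−36000)/38500 = 0.0649.
Σ = 1.337662. Dividing by the full population N = 11 gives P₁ = 0.1216.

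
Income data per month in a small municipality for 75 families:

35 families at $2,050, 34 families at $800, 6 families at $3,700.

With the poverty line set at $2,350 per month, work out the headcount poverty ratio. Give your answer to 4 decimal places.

69 of the 75 families have income below $2,350.
H = 69/75 = 0.9200.

0.9200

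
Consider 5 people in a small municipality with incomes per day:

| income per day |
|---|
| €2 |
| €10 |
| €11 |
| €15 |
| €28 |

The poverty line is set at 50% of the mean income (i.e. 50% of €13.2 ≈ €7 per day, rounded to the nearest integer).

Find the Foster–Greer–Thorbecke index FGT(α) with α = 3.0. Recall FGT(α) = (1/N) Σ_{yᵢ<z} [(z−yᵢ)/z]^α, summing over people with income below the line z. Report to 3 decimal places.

0.073

Incomes under z: €2 (q = 1 of N = 5).
Shortfall ratios: (7−2)/7 = 0.7143.
Raised to α = 3.0: 0.36443.
Sum = 0.364431; FGT(3.0) = 0.364431 / 5 = 0.073.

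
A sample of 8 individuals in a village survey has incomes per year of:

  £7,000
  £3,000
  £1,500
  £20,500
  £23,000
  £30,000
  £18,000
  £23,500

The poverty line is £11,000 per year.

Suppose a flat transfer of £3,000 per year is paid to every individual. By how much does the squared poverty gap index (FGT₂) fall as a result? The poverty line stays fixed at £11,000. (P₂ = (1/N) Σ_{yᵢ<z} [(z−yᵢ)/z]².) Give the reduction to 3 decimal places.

0.105

Before: below the line — £1,500, £3,000, £7,000; squared poverty gap index (FGT₂) = 0.17588.
After the £3,000 transfer: below the line — £4,500, £6,000, £10,000; squared poverty gap index (FGT₂) = 0.07051.
Reduction = 0.17588 − 0.07051 = 0.105.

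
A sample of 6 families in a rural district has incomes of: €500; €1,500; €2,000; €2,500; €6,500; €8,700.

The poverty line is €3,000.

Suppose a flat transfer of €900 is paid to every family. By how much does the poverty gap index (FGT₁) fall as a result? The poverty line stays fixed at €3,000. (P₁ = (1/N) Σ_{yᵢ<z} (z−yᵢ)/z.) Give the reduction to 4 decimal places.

0.1778

Before: below the line — €500, €1,500, €2,000, €2,500; poverty gap index (FGT₁) = 0.305556.
After the €900 transfer: below the line — €1,400, €2,400, €2,900; poverty gap index (FGT₁) = 0.127778.
Reduction = 0.305556 − 0.127778 = 0.1778.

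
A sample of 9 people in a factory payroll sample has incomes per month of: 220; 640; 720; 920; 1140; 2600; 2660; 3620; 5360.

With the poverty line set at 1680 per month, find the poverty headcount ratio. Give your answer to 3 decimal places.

5 of the 9 people have income below 1680.
H = 5/9 = 0.556.

0.556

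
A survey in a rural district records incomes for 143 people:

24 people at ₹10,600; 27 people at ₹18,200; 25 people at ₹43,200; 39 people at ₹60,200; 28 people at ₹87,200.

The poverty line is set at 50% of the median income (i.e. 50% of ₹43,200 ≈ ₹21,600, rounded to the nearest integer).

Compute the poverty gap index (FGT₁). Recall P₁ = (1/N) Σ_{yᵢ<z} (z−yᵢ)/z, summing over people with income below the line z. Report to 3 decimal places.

Below the line: 24×₹10,600, 27×₹18,200 (q = 51 of N = 143).
Normalized shortfalls: (21600−10600)/21600 = 0.5093 (×24); (21600−18200)/21600 = 0.1574 (×27).
Sum of shortfalls = 16.472222; P₁ averages over all N: 16.472222 / 143 = 0.115.

0.115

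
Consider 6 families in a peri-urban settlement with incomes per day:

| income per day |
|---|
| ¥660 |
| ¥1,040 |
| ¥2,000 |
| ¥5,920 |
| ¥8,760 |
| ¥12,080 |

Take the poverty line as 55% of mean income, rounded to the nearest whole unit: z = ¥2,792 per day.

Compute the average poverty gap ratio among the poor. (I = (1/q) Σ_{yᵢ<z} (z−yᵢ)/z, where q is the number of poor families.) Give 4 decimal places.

0.5583

Below z: ¥660, ¥1,040, ¥2,000 (q = 3 of N = 6).
Shortfall ratios (z−y)/z: 0.7636, 0.6275, 0.2837; sum = 1.674785.
I averages over the q = 3 poor units only: 1.674785 / 3 = 0.5583.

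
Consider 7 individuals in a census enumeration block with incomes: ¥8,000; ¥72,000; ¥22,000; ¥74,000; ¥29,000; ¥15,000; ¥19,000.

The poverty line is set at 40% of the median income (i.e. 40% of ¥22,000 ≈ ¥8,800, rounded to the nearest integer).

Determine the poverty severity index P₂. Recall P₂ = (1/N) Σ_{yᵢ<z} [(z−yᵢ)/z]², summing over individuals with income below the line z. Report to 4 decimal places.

0.0012

Poor units: ¥8,000 (q = 1 of N = 7).
Gap ratios (z−y)/z: (8800−8000)/8800 = 0.0909.
Squared: 0.0083.
Sum = 0.008264; P₂ = 0.008264 / 7 = 0.0012.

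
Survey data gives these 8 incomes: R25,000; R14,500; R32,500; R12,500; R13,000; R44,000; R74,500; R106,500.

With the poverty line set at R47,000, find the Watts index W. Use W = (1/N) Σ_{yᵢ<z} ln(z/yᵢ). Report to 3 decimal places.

Below the line: R12,500, R13,000, R14,500, R25,000, R32,500, R44,000 (q = 6 of N = 8).
Log gaps: ln(47000/12500) = 1.3244; ln(47000/13000) = 1.2852; ln(47000/14500) = 1.1760; ln(47000/25000) = 0.6313; ln(47000/32500) = 0.3689; ln(47000/44000) = 0.0660.
W = 4.851753 / 8 = 0.606.

0.606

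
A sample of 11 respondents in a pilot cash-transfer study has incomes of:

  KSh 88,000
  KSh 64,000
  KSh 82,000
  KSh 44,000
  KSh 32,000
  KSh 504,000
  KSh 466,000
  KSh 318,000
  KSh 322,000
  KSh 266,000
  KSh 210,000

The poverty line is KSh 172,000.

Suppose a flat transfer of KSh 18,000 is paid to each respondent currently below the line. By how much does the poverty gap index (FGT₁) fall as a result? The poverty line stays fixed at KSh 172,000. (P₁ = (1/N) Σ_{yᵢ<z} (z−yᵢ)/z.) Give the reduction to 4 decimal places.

Before: below the line — KSh 32,000, KSh 44,000, KSh 64,000, KSh 82,000, KSh 88,000; poverty gap index (FGT₁) = 0.290698.
After the KSh 18,000 transfer: below the line — KSh 50,000, KSh 62,000, KSh 82,000, KSh 100,000, KSh 106,000; poverty gap index (FGT₁) = 0.243129.
Reduction = 0.290698 − 0.243129 = 0.0476.

0.0476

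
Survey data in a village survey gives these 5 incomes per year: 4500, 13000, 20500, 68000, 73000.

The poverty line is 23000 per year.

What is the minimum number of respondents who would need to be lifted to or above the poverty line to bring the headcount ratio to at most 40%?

Currently q = 3 of N = 5 are below the line (H = 0.600).
A headcount ratio of at most 40% allows at most ⌊0.40 × 5⌋ = 2 poor respondents.
So at least 3 − 2 = 1 must be lifted.

1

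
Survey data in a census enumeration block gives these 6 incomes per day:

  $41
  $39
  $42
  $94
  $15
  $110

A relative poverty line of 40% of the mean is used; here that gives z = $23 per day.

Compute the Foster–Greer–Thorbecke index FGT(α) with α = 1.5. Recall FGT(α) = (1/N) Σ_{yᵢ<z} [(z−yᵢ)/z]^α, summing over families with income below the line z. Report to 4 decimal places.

Incomes under z: $15 (q = 1 of N = 6).
Shortfall ratios: (23−15)/23 = 0.3478.
Raised to α = 1.5: 0.20514.
Sum = 0.205137; FGT(1.5) = 0.205137 / 6 = 0.0342.

0.0342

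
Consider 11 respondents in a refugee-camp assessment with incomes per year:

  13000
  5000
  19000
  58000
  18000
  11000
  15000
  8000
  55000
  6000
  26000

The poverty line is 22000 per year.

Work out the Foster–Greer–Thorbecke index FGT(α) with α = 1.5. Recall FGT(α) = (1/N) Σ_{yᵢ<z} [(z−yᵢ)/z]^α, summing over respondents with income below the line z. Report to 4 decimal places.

Below the line: 5000, 6000, 8000, 11000, 13000, 15000, 18000, 19000 (q = 8 of N = 11).
Gap ratios (z−y)/z: (22000−5000)/22000 = 0.7727; (22000−6000)/22000 = 0.7273; (22000−8000)/22000 = 0.6364; (22000−11000)/22000 = 0.5000; (22000−13000)/22000 = 0.4091; (22000−15000)/22000 = 0.3182; (22000−18000)/22000 = 0.1818; (22000−19000)/22000 = 0.1364.
Raised to α = 1.5: 0.67927; 0.62022; 0.50764; 0.35355; 0.26166; 0.17948; 0.07753; 0.05036.
Sum = 2.729699; FGT(1.5) = 2.729699 / 11 = 0.2482.

0.2482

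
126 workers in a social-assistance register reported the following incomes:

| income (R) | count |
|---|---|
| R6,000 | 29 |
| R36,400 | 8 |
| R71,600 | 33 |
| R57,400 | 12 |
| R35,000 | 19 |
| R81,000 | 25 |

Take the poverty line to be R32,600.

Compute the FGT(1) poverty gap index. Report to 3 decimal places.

Incomes under z: 29×R6,000 (q = 29 of N = 126).
Relative gaps: (32600−6000)/32600 = 0.8160 (×29).
Sum of shortfalls = 23.662577; P₁ averages over all N: 23.662577 / 126 = 0.188.

0.188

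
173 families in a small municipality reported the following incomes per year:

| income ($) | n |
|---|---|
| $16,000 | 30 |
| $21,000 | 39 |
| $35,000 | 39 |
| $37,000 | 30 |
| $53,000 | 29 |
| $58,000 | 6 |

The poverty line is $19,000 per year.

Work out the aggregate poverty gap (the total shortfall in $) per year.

$90,000

Poor units: 30×$16,000 (q = 30 of N = 173).
Individual gaps: 30×(19000−16000) = 90000.
Aggregate gap = $90,000.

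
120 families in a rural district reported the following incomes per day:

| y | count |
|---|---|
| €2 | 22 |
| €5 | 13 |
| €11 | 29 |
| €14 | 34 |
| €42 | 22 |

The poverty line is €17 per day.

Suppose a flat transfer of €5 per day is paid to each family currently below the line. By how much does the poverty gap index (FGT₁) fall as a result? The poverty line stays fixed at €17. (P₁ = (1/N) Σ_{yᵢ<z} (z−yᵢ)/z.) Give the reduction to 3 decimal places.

Before: below the line — 22×€2, 13×€5, 29×€11, 34×€14; poverty gap index (FGT₁) = 0.37353.
After the €5 transfer: below the line — 22×€7, 13×€10, 29×€16; poverty gap index (FGT₁) = 0.16667.
Reduction = 0.37353 − 0.16667 = 0.207.

0.207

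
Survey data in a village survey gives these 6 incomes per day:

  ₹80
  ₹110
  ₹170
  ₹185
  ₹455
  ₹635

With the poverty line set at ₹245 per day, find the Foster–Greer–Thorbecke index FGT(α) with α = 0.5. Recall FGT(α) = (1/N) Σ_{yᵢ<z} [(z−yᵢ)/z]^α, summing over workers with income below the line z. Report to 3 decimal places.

Poor units: ₹80, ₹110, ₹170, ₹185 (q = 4 of N = 6).
Shortfall ratios: (245−80)/245 = 0.6735; (245−110)/245 = 0.5510; (245−170)/245 = 0.3061; (245−185)/245 = 0.2449.
Raised to α = 0.5: 0.82065; 0.74231; 0.55328; 0.49487.
Sum = 2.611114; FGT(0.5) = 2.611114 / 6 = 0.435.

0.435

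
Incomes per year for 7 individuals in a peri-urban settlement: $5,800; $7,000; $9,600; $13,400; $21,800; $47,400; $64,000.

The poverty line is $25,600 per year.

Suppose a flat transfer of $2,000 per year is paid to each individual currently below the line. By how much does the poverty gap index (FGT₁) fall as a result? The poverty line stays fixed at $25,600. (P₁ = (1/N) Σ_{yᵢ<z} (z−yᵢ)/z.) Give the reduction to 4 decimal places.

0.0558

Before: below the line — $5,800, $7,000, $9,600, $13,400, $21,800; poverty gap index (FGT₁) = 0.392857.
After the $2,000 transfer: below the line — $7,800, $9,000, $11,600, $15,400, $23,800; poverty gap index (FGT₁) = 0.337054.
Reduction = 0.392857 − 0.337054 = 0.0558.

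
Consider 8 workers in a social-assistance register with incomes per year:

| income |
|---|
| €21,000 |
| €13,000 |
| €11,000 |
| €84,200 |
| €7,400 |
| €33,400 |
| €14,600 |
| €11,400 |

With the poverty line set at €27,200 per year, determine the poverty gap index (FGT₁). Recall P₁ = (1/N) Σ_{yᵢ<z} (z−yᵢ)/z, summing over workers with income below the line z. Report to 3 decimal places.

Poor units: €7,400, €11,000, €11,400, €13,000, €14,600, €21,000 (q = 6 of N = 8).
Gap ratios (z−y)/z: (27200−7400)/27200 = 0.7279; (27200−11000)/27200 = 0.5956; (27200−11400)/27200 = 0.5809; (27200−13000)/27200 = 0.5221; (27200−14600)/27200 = 0.4632; (27200−21000)/27200 = 0.2279.
Sum of shortfalls = 3.117647; P₁ averages over all N: 3.117647 / 8 = 0.390.

0.390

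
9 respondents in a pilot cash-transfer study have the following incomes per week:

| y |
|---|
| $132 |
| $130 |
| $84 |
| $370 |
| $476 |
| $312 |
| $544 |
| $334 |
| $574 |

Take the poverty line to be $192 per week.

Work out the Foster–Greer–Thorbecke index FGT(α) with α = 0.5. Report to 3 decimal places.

0.209

Below z: $84, $130, $132 (q = 3 of N = 9).
Shortfall ratios: (192−84)/192 = 0.5625; (192−130)/192 = 0.3229; (192−132)/192 = 0.3125.
Raised to α = 0.5: 0.75000; 0.56826; 0.55902.
Sum = 1.877275; FGT(0.5) = 1.877275 / 9 = 0.209.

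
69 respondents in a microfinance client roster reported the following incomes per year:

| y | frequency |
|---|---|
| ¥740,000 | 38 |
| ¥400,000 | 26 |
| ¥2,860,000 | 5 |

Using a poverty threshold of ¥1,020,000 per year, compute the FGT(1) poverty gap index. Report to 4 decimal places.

0.3802

Poor units: 26×¥400,000, 38×¥740,000 (q = 64 of N = 69).
Gap ratios (z−y)/z: (1020000−400000)/1020000 = 0.6078 (×26); (1020000−740000)/1020000 = 0.2745 (×38).
Σ = 26.235294. Dividing by the full population N = 69 gives P₁ = 0.3802.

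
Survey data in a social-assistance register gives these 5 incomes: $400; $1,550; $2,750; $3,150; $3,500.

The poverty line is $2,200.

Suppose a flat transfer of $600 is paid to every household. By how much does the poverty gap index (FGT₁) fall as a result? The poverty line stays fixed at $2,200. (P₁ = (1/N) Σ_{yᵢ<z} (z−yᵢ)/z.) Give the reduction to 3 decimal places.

0.109

Before: below the line — $400, $1,550; poverty gap index (FGT₁) = 0.22273.
After the $600 transfer: below the line — $1,000, $2,150; poverty gap index (FGT₁) = 0.11364.
Reduction = 0.22273 − 0.11364 = 0.109.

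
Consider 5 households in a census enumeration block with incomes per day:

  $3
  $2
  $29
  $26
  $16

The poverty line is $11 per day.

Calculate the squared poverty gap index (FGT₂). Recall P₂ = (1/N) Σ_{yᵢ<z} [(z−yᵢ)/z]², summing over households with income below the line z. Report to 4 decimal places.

0.2397

Incomes under z: $2, $3 (q = 2 of N = 5).
Shortfall ratios: (11−2)/11 = 0.8182; (11−3)/11 = 0.7273.
Squared: 0.6694; 0.5289.
Sum = 1.198347; P₂ = 1.198347 / 5 = 0.2397.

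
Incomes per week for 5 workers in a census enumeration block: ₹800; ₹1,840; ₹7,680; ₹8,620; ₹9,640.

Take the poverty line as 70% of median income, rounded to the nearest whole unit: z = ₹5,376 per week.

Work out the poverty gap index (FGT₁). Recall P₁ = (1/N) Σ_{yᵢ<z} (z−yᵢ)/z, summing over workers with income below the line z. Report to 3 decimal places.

Below z: ₹800, ₹1,840 (q = 2 of N = 5).
Normalized shortfalls: (5376−800)/5376 = 0.8512; (5376−1840)/5376 = 0.6577.
Sum of shortfalls = 1.508929; P₁ averages over all N: 1.508929 / 5 = 0.302.

0.302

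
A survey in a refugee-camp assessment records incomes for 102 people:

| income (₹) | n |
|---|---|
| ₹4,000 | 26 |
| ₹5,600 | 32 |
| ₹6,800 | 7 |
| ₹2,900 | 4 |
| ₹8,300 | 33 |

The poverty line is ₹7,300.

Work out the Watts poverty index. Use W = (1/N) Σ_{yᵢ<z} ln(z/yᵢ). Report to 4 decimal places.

0.2776

Incomes under z: 4×₹2,900, 26×₹4,000, 32×₹5,600, 7×₹6,800 (q = 69 of N = 102).
Log gaps: ln(7300/2900) = 0.9232 (×4); ln(7300/4000) = 0.6016 (×26); ln(7300/5600) = 0.2651 (×32); ln(7300/6800) = 0.0710 (×7).
W = 28.313844 / 102 = 0.2776.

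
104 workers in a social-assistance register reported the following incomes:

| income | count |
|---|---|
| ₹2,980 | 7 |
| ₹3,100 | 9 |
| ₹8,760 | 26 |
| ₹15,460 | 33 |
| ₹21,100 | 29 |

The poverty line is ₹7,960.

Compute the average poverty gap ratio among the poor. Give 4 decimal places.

Below z: 7×₹2,980, 9×₹3,100 (q = 16 of N = 104).
Relative gaps: 0.6256 (×7), 0.6106 (×9); sum = 9.874372.
I averages over the q = 16 poor units only: 9.874372 / 16 = 0.6171.

0.6171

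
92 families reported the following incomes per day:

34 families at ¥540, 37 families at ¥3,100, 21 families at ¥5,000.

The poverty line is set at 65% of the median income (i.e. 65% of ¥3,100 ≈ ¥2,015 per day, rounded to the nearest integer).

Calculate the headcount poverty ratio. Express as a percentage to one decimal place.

34 of the 92 families have income below ¥2,015.
H = 34/92 = 37.0%.

37.0%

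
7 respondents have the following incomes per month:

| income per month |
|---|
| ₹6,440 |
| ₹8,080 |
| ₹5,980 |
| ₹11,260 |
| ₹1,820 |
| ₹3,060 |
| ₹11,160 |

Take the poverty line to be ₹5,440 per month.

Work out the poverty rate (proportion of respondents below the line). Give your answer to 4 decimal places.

2 of the 7 respondents have income below ₹5,440.
H = 2/7 = 0.2857.

0.2857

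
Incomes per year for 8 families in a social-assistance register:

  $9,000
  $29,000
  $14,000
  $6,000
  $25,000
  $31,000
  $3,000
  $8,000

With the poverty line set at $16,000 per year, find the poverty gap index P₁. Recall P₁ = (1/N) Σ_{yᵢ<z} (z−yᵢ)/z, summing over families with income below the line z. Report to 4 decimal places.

0.3125

Incomes under z: $3,000, $6,000, $8,000, $9,000, $14,000 (q = 5 of N = 8).
Shortfall ratios: (16000−3000)/16000 = 0.8125; (16000−6000)/16000 = 0.6250; (16000−8000)/16000 = 0.5000; (16000−9000)/16000 = 0.4375; (16000−14000)/16000 = 0.1250.
Sum of shortfalls = 2.500000; P₁ averages over all N: 2.500000 / 8 = 0.3125.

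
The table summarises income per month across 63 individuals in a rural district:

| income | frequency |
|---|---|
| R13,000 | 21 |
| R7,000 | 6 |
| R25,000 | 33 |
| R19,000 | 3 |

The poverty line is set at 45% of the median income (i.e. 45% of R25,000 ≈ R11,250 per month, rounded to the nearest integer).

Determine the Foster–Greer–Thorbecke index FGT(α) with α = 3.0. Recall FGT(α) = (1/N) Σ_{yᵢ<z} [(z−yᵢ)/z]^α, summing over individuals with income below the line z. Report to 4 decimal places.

Incomes under z: 6×R7,000 (q = 6 of N = 63).
Relative gaps: (11250−7000)/11250 = 0.3778 (×6).
Raised to α = 3.0: 0.05391 (×6).
Sum = 0.323490; FGT(3.0) = 0.323490 / 63 = 0.0051.

0.0051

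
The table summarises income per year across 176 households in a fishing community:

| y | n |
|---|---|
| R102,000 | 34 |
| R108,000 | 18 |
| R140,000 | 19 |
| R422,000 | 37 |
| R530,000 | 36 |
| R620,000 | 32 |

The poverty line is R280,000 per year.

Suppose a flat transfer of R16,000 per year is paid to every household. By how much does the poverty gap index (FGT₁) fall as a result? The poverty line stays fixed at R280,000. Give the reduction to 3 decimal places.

Before: below the line — 34×R102,000, 18×R108,000, 19×R140,000; poverty gap index (FGT₁) = 0.23961.
After the R16,000 transfer: below the line — 34×R118,000, 18×R124,000, 19×R156,000; poverty gap index (FGT₁) = 0.21656.
Reduction = 0.23961 − 0.21656 = 0.023.

0.023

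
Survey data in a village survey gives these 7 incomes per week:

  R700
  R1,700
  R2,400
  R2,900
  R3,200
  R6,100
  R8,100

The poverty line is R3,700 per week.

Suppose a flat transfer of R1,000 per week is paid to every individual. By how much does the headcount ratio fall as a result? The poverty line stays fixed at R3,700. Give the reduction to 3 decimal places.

0.286

Before: below the line — R700, R1,700, R2,400, R2,900, R3,200; headcount ratio = 0.71429.
After the R1,000 transfer: below the line — R1,700, R2,700, R3,400; headcount ratio = 0.42857.
Reduction = 0.71429 − 0.42857 = 0.286.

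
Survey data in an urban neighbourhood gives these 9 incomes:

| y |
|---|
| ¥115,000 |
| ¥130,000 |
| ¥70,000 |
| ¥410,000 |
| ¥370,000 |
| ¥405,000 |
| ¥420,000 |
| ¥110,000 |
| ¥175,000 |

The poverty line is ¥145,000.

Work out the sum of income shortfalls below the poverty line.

¥155,000

Poor units: ¥70,000, ¥110,000, ¥115,000, ¥130,000 (q = 4 of N = 9).
Individual gaps: 145000−70000 = 75000; 145000−110000 = 35000; 145000−115000 = 30000; 145000−130000 = 15000.
Aggregate gap = ¥155,000.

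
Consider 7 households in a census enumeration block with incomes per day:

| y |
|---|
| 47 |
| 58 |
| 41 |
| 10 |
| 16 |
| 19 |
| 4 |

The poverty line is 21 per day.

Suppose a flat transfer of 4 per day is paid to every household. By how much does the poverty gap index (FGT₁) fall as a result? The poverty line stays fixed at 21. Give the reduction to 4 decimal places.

0.0952

Before: below the line — 4, 10, 16, 19; poverty gap index (FGT₁) = 0.238095.
After the 4 transfer: below the line — 8, 14, 20; poverty gap index (FGT₁) = 0.142857.
Reduction = 0.238095 − 0.142857 = 0.0952.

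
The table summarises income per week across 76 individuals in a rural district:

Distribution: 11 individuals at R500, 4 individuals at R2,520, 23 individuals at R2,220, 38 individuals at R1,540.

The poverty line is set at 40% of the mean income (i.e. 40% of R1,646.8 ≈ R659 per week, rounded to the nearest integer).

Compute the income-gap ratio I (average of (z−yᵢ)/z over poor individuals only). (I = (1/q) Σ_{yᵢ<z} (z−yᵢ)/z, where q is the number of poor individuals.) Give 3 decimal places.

Below the line: 11×R500 (q = 11 of N = 76).
Relative gaps: 0.2413 (×11); sum = 2.654021.
I averages over the q = 11 poor units only: 2.654021 / 11 = 0.241.

0.241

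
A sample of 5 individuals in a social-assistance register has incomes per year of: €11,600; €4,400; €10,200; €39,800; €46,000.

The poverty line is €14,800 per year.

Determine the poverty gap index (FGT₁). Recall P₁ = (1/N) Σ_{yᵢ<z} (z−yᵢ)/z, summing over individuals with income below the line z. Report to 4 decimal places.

0.2459

Below z: €4,400, €10,200, €11,600 (q = 3 of N = 5).
Shortfall ratios: (14800−4400)/14800 = 0.7027; (14800−10200)/14800 = 0.3108; (14800−11600)/14800 = 0.2162.
Σ = 1.229730. Dividing by the full population N = 5 gives P₁ = 0.2459.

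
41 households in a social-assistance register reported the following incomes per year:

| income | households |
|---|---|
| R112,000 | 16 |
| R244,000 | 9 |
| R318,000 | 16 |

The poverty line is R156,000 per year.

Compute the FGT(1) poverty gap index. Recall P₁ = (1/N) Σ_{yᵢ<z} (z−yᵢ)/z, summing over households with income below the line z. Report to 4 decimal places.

Poor units: 16×R112,000 (q = 16 of N = 41).
Gap ratios (z−y)/z: (156000−112000)/156000 = 0.2821 (×16).
Sum of shortfalls = 4.512821; P₁ averages over all N: 4.512821 / 41 = 0.1101.

0.1101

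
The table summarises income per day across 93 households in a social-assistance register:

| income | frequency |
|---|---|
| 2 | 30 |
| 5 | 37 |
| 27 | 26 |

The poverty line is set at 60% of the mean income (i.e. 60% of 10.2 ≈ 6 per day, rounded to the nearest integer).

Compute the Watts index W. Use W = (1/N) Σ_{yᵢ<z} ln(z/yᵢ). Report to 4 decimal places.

Poor units: 30×2, 37×5 (q = 67 of N = 93).
ln(z/y) terms: ln(6/2) = 1.0986 (×30); ln(6/5) = 0.1823 (×37).
W = 39.704266 / 93 = 0.4269.

0.4269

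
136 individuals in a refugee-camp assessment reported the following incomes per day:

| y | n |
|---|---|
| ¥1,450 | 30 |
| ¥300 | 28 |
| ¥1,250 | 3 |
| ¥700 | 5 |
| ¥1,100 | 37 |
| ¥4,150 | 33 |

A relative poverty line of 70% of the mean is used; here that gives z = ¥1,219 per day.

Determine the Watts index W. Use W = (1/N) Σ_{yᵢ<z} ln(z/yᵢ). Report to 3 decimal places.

0.337

Poor units: 28×¥300, 5×¥700, 37×¥1,100 (q = 70 of N = 136).
ln(z/y) terms: ln(1219/300) = 1.4020 (×28); ln(1219/700) = 0.5547 (×5); ln(1219/1100) = 0.1027 (×37).
W = 45.830296 / 136 = 0.337.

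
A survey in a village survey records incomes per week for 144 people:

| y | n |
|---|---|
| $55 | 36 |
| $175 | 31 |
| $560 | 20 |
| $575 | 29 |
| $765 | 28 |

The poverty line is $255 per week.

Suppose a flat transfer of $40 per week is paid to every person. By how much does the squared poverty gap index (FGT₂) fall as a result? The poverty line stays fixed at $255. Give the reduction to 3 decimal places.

Before: below the line — 36×$55, 31×$175; squared poverty gap index (FGT₂) = 0.17498.
After the $40 transfer: below the line — 36×$95, 31×$215; squared poverty gap index (FGT₂) = 0.10372.
Reduction = 0.17498 − 0.10372 = 0.071.

0.071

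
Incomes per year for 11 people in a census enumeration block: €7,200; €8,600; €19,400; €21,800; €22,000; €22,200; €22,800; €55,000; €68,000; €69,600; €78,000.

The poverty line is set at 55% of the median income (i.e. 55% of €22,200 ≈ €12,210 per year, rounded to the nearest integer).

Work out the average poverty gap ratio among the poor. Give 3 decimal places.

Below z: €7,200, €8,600 (q = 2 of N = 11).
Shortfall ratios (z−y)/z: 0.4103, 0.2957; sum = 0.705979.
I averages over the q = 2 poor units only: 0.705979 / 2 = 0.353.

0.353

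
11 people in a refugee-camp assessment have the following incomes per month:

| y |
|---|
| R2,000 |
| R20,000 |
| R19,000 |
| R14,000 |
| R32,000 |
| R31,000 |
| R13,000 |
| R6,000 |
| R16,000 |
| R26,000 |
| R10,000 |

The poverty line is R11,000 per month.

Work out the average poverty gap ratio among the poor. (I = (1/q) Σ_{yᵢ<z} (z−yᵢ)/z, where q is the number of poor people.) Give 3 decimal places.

Poor units: R2,000, R6,000, R10,000 (q = 3 of N = 11).
Shortfall ratios (z−y)/z: 0.8182, 0.4545, 0.0909; sum = 1.363636.
I averages over the q = 3 poor units only: 1.363636 / 3 = 0.455.

0.455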